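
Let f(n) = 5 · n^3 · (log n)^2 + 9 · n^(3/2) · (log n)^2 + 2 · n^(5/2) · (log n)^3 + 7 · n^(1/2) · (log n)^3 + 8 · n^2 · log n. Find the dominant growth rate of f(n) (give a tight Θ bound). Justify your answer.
f(n) ∈ Θ(n^3 · (log n)^2)

Compare the terms by growth order. For large n, n^a · (log n)^b dominates n^a' · (log n)^b' iff a > a', or (a = a' and b > b'). Ranking the 5 terms shows the dominant one is 5 · n^3 · (log n)^2. Hence f(n) ∈ Θ(n^3 · (log n)^2).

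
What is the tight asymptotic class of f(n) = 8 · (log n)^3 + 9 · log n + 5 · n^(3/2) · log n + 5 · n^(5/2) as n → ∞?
f(n) ∈ Θ(n^(5/2))

Compare the terms by growth order. For large n, n^a · (log n)^b dominates n^a' · (log n)^b' iff a > a', or (a = a' and b > b'). Ranking the 4 terms shows the dominant one is 5 · n^(5/2). Hence f(n) ∈ Θ(n^(5/2)).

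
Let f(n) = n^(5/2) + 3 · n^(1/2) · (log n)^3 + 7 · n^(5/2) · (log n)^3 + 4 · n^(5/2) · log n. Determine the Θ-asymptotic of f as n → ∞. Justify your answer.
f(n) ∈ Θ(n^(5/2) · (log n)^3)

Compare the terms by growth order. For large n, n^a · (log n)^b dominates n^a' · (log n)^b' iff a > a', or (a = a' and b > b'). Ranking the 4 terms shows the dominant one is 7 · n^(5/2) · (log n)^3. Hence f(n) ∈ Θ(n^(5/2) · (log n)^3).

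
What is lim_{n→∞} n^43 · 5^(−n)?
lim = 0

Exponentials with base > 1 dominate every fixed polynomial: for any fixed c, n^c / 5^n → 0 as n → ∞ (e.g. by the ratio test, or by writing 5^n = e^(n ln 5) and noting e^(n ln 5) / n^c → ∞). Hence n^43 · 5^(−n) = n^43 / 5^n → 0.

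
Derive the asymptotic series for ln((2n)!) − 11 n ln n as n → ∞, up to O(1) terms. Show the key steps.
ln((2n)!) − 11 n ln n = −9 n ln n + 2(ln 2 − 1) n + (1/2) ln(2π·2n) + O(1/n)

Stirling: ln((2n)!) = 2n ln(2n) − 2n + (1/2) ln(2π·2n) + O(1/n).
Expand 2n ln(2n) = 2n (ln n + ln 2) = 2n ln n + 2n ln 2.
Subtract 11n ln n: leading term is (2 − 11) n ln n = −9 n ln n. The next term is 2n ln 2 − 2n = 2(ln 2 − 1) n. Then the (1/2) ln(2π·2n) correction.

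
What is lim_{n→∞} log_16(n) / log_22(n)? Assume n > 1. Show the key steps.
lim = ln(22) / ln(16) = log_16(22)

Change of base: log_16(n) = ln n / ln 16 and log_22(n) = ln n / ln 22. The ratio is (ln n / ln 16) · (ln 22 / ln n) = ln 22 / ln 16, a constant independent of n. So the limit is ln 22 / ln 16 = log_16(22).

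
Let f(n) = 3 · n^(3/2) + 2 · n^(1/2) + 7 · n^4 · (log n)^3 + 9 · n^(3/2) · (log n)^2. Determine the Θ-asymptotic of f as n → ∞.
f(n) ∈ Θ(n^4 · (log n)^3)

Compare the terms by growth order. For large n, n^a · (log n)^b dominates n^a' · (log n)^b' iff a > a', or (a = a' and b > b'). Ranking the 4 terms shows the dominant one is 7 · n^4 · (log n)^3. Hence f(n) ∈ Θ(n^4 · (log n)^3).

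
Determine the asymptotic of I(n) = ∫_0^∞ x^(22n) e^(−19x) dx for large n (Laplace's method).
I(n) ~ (sqrt(2π·22n) / 19) · (22n/(19e))^(22n)

Write the integrand as exp(22n ln x − 19x) and set f(x) = 22n ln x − 19x. Then f'(x) = 22n/x − 19 = 0 at x* = 22n/19, and f''(x*) = −22n/x*^2 = −19^2/(22n). Laplace's method (interior maximum) gives
  I(n) ~ e^(f(x*)) · sqrt(2π / |f''(x*)|)
        = exp(22n ln(22n/19) − 22n) · sqrt(2π · 22n / 19^2)
        = (22n/19)^(22n) e^(−22n) · sqrt(2π·22n) / 19
        = (sqrt(2π·22n) / 19) · (22n/(19e))^(22n).
This matches Γ(22n+1)/19^(22n+1) with Stirling applied to Γ.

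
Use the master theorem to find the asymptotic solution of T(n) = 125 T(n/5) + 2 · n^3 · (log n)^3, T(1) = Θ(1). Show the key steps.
T(n) = Θ(n^3 · (log n)^4)

Here log_5 125 = 3 and f(n) = 2 · n^3 · (log n)^3 = Θ(n^(log_5 125) · (log n)^3). This is the extended Case 2 of the master theorem (f matches the critical exponent up to log factors), giving T(n) = Θ(n^(log_5 125) · (log n)^(3+1)) = Θ(n^3 · (log n)^4).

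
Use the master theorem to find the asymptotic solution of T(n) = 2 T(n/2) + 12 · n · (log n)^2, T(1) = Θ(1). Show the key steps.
T(n) = Θ(n · (log n)^3)

Here log_2 2 = 1 and f(n) = 12 · n · (log n)^2 = Θ(n^(log_2 2) · (log n)^2). This is the extended Case 2 of the master theorem (f matches the critical exponent up to log factors), giving T(n) = Θ(n^(log_2 2) · (log n)^(2+1)) = Θ(n · (log n)^3).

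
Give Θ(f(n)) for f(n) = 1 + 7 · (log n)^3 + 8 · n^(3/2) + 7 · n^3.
f(n) ∈ Θ(n^3)

Compare the terms by growth order. For large n, n^a · (log n)^b dominates n^a' · (log n)^b' iff a > a', or (a = a' and b > b'). Ranking the 4 terms shows the dominant one is 7 · n^3. Hence f(n) ∈ Θ(n^3).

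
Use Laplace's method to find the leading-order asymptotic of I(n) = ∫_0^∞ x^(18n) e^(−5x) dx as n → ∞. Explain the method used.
I(n) ~ (sqrt(2π·18n) / 5) · (18n/(5e))^(18n)

Write the integrand as exp(18n ln x − 5x) and set f(x) = 18n ln x − 5x. Then f'(x) = 18n/x − 5 = 0 at x* = 18n/5, and f''(x*) = −18n/x*^2 = −5^2/(18n). Laplace's method (interior maximum) gives
  I(n) ~ e^(f(x*)) · sqrt(2π / |f''(x*)|)
        = exp(18n ln(18n/5) − 18n) · sqrt(2π · 18n / 5^2)
        = (18n/5)^(18n) e^(−18n) · sqrt(2π·18n) / 5
        = (sqrt(2π·18n) / 5) · (18n/(5e))^(18n).
This matches Γ(18n+1)/5^(18n+1) with Stirling applied to Γ.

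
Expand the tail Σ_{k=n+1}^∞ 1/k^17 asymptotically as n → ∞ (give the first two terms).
Σ_{k>n} 1/k^17 = 1/(16 · n^16) − 1/(2 · n^17) + O(1/n^18)

Compare to the integral: ∫_{n}^∞ x^(−17) dx = [−x^(−16)/16]_{n}^∞ = 1/((17−1)·n^16). The Euler-Maclaurin correction adds −f(n)/2 = −1/(2·n^17). Euler-Maclaurin then gives
  Σ_{k>n} 1/k^17 = ∫_{n}^∞ dx/x^17 − 1/(2·n^17) + O(1/n^18).
(Equivalently this is ζ(17) − Σ_{k≤n} 1/k^17.)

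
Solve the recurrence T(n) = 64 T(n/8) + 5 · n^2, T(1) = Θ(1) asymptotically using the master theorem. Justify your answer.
T(n) = Θ(n^2 log n)

log_8 64 = 2, and f(n) = 5 · n^2 = Θ(n^(log_8 64)). This is Case 2 of the master theorem: T(n) = Θ(f(n) · log n) = Θ(n^2 log n).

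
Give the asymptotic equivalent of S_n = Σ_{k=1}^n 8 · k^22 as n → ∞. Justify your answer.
S_n ~ 8 · n^23 / 23

By integral comparison (Euler-Maclaurin), Σ_{k=1}^n 8 · k^22 = 8 · ∫_0^n x^22 dx + O(n^22) = 8 · n^23/23 + O(n^22). (Equivalently, Faulhaber's formula gives the same leading term.)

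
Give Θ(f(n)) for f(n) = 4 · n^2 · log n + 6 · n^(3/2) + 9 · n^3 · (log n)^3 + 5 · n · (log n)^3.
f(n) ∈ Θ(n^3 · (log n)^3)

Compare the terms by growth order. For large n, n^a · (log n)^b dominates n^a' · (log n)^b' iff a > a', or (a = a' and b > b'). Ranking the 4 terms shows the dominant one is 9 · n^3 · (log n)^3. Hence f(n) ∈ Θ(n^3 · (log n)^3).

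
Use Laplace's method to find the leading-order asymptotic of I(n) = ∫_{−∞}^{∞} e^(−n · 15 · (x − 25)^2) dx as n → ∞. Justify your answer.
I(n) = sqrt(π/(15n))

Here φ(x) = 15 · (x − 25)^2 has its unique minimum at x* = 25 with φ(x*) = 0 and φ''(x*) = 30. Laplace's method gives
  I(n) ~ e^(−n φ(x*)) · sqrt(2π / (n · φ''(x*))) = sqrt(2π / (30n)) = sqrt(π/(15n)).
This is exact: substituting u = (x − 25)·sqrt(15n) gives I(n) = (1/sqrt(15n)) ∫_{−∞}^{∞} e^(−u^2) du = sqrt(π/(15n)).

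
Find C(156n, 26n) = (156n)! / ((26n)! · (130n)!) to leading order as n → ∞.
C(156n, 26n) ~ (46656/3125)^(26n) · sqrt(3/(5π·26n))

Write N = 26n. Apply Stirling to each factorial:
  (6N)! ~ sqrt(2π·6N) · (6N/e)^(6N),
  N! ~ sqrt(2π N) · (N/e)^N,
  (5N)! ~ sqrt(2π·5N) · (5N/e)^(5N).
The exponential factors combine to (6N)^(6N) / (N^N · (5N)^(5N)) = 6^(6N)/5^(5N) = (6^6/5^5)^N = (46656/3125)^N.
The square-root prefactors combine to sqrt(2π·6N) / (sqrt(2π N)·sqrt(2π·5N)) = sqrt(6 / (2π·5·N)) = sqrt(3/(5π·26n)).
Substituting N = 26n: C(156n, 26n) ~ (46656/3125)^(26n) · sqrt(3/(5π·26n)).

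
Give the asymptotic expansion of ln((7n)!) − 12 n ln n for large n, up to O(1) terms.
ln((7n)!) − 12 n ln n = −5 n ln n + 7(ln 7 − 1) n + (1/2) ln(2π·7n) + O(1/n)

Stirling: ln((7n)!) = 7n ln(7n) − 7n + (1/2) ln(2π·7n) + O(1/n).
Expand 7n ln(7n) = 7n (ln n + ln 7) = 7n ln n + 7n ln 7.
Subtract 12n ln n: leading term is (7 − 12) n ln n = −5 n ln n. The next term is 7n ln 7 − 7n = 7(ln 7 − 1) n. Then the (1/2) ln(2π·7n) correction.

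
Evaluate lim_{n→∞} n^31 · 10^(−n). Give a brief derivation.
lim = 0

Exponentials with base > 1 dominate every fixed polynomial: for any fixed c, n^c / 10^n → 0 as n → ∞ (e.g. by the ratio test, or by writing 10^n = e^(n ln 10) and noting e^(n ln 10) / n^c → ∞). Hence n^31 · 10^(−n) = n^31 / 10^n → 0.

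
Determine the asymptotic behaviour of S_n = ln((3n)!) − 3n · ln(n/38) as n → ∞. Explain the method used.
S_n ~ 3n · (ln 114 − 1) + O(ln n)

Stirling: ln((3n)!) = 3n ln(3n) − 3n + O(ln n).
  S_n = 3n ln(3n) − 3n − 3n ln(n/38) + O(ln n)
      = 3n ln(3n) − 3n ln n + 3n ln 38 − 3n + O(ln n)
      = 3n ln 3 + 3n ln 38 − 3n + O(ln n)
      = 3n (ln 114 − 1) + O(ln n).
Numerically ln(114) − 1 ≈ 3.7362.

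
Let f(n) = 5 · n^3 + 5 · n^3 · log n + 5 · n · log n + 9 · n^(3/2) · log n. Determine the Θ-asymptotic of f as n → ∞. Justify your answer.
f(n) ∈ Θ(n^3 · log n)

Compare the terms by growth order. For large n, n^a · (log n)^b dominates n^a' · (log n)^b' iff a > a', or (a = a' and b > b'). Ranking the 4 terms shows the dominant one is 5 · n^3 · log n. Hence f(n) ∈ Θ(n^3 · log n).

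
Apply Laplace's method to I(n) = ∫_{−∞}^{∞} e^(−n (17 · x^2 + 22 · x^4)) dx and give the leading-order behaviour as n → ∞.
I(n) ~ sqrt(π/(17n))

φ(x) = 17 · x^2 + 22 · x^4 has its unique global minimum at x* = 0 (since φ'(x) = 34x + 88x^3 = 0 only at x = 0 for real x with both coefficients positive, and φ → ∞ as |x| → ∞). At x* = 0, φ(0) = 0 and φ''(0) = 34. Laplace's method then gives
  I(n) ~ sqrt(2π / (n · φ''(0))) · e^(−n φ(0)) = sqrt(2π / (34n)) = sqrt(π/(17n)).
The 22 · x^4 term contributes only at subleading order (an O(1/n) relative correction).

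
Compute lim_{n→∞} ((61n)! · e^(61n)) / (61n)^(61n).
lim = ∞

Stirling: (61n)! ~ sqrt(2π·61n) · (61n/e)^(61n). Hence
  (61n)! · e^(61n) / (61n)^(61n) ~ sqrt(2π·61n) = sqrt(2π·61) · sqrt(n) → ∞.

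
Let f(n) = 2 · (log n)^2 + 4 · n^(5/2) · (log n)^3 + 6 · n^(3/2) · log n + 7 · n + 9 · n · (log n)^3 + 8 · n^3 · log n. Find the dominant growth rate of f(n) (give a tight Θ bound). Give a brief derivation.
f(n) ∈ Θ(n^3 · log n)

Compare the terms by growth order. For large n, n^a · (log n)^b dominates n^a' · (log n)^b' iff a > a', or (a = a' and b > b'). Ranking the 6 terms shows the dominant one is 8 · n^3 · log n. Hence f(n) ∈ Θ(n^3 · log n).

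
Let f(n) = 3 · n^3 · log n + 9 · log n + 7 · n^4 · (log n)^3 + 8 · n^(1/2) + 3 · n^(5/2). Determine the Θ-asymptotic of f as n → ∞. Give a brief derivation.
f(n) ∈ Θ(n^4 · (log n)^3)

Compare the terms by growth order. For large n, n^a · (log n)^b dominates n^a' · (log n)^b' iff a > a', or (a = a' and b > b'). Ranking the 5 terms shows the dominant one is 7 · n^4 · (log n)^3. Hence f(n) ∈ Θ(n^4 · (log n)^3).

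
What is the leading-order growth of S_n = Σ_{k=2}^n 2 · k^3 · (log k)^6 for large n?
S_n ~ n^4 · (log n)^6 / 2

By integral comparison, S_n = ∫_1^n 2 · x^3 · (log x)^6 dx + O(n^3 · (log n)^6). For the integral, the leading term of ∫_1^n x^3 (log x)^6 dx is n^4/4 · (log n)^6 (by repeated integration by parts; each step lowers the log-exponent and produces a relatively O(1/log n) correction). Hence S_n ~ n^4 · (log n)^6 / 2.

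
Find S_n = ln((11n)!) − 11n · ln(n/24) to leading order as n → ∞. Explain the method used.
S_n ~ 11n · (ln 264 − 1) + O(ln n)

Stirling: ln((11n)!) = 11n ln(11n) − 11n + O(ln n).
  S_n = 11n ln(11n) − 11n − 11n ln(n/24) + O(ln n)
      = 11n ln(11n) − 11n ln n + 11n ln 24 − 11n + O(ln n)
      = 11n ln 11 + 11n ln 24 − 11n + O(ln n)
      = 11n (ln 264 − 1) + O(ln n).
Numerically ln(264) − 1 ≈ 4.5759.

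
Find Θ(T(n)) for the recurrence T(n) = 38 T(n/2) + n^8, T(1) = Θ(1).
T(n) = Θ(n^8)

log_2 38 ≈ 5.248. f(n) = n^8 dominates n^(log_2 38) since 8 > 5.248, and the regularity condition a·f(n/b) = 38·(n/2)^8 = (38/256)·n^8 ≤ c·f(n) holds with c = 38/256 ≈ 0.148 < 1. So this is Case 3: T(n) = Θ(f(n)) = Θ(n^8).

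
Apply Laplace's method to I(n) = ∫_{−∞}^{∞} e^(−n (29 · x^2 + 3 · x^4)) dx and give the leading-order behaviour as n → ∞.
I(n) ~ sqrt(π/(29n))

φ(x) = 29 · x^2 + 3 · x^4 has its unique global minimum at x* = 0 (since φ'(x) = 58x + 12x^3 = 0 only at x = 0 for real x with both coefficients positive, and φ → ∞ as |x| → ∞). At x* = 0, φ(0) = 0 and φ''(0) = 58. Laplace's method then gives
  I(n) ~ sqrt(2π / (n · φ''(0))) · e^(−n φ(0)) = sqrt(2π / (58n)) = sqrt(π/(29n)).
The 3 · x^4 term contributes only at subleading order (an O(1/n) relative correction).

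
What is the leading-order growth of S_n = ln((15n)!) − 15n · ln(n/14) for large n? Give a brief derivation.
S_n ~ 15n · (ln 210 − 1) + O(ln n)

Stirling: ln((15n)!) = 15n ln(15n) − 15n + O(ln n).
  S_n = 15n ln(15n) − 15n − 15n ln(n/14) + O(ln n)
      = 15n ln(15n) − 15n ln n + 15n ln 14 − 15n + O(ln n)
      = 15n ln 15 + 15n ln 14 − 15n + O(ln n)
      = 15n (ln 210 − 1) + O(ln n).
Numerically ln(210) − 1 ≈ 4.3471.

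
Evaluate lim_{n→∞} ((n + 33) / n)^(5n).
lim = e^165

Rewrite as (1 + 33/n)^(5n). By the standard limit (1 + x/n)^n → e^x, we have (1 + 33/n)^n → e^33, and raising to the 5th power gives e^165.
More precisely, ln[(1 + 33/n)^(5n)] = 5n · ln(1 + 33/n) = 5n · (33/n + O(1/n^2)) = 165 + O(1/n) → 165.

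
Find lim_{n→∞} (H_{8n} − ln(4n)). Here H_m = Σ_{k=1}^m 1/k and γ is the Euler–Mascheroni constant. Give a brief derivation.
lim = ln 2 + γ

By Euler-Maclaurin, H_m = ln m + γ + O(1/m). So
  H_{8n} − ln(4n) = ln(8n) + γ − ln(4n) + O(1/n)
                       = ln(8/4) + γ + O(1/n).
Hence the limit is ln(8/4) + γ (= ln 2).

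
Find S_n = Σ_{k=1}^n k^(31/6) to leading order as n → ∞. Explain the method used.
S_n ~ (6/37) · n^(37/6)

Integral comparison: Σ_{k=1}^n k^(31/6) = ∫_0^n x^(31/6) dx + O(n^(31/6)). The integral is n^(1 + 31/6) / (1 + 31/6) = n^((31+6)/6) / ((31+6)/6) = (6/37) · n^(37/6).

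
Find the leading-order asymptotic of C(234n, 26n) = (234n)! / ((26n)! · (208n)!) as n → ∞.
C(234n, 26n) ~ (387420489/16777216)^(26n) · sqrt(9/(16π·26n))

Write N = 26n. Apply Stirling to each factorial:
  (9N)! ~ sqrt(2π·9N) · (9N/e)^(9N),
  N! ~ sqrt(2π N) · (N/e)^N,
  (8N)! ~ sqrt(2π·8N) · (8N/e)^(8N).
The exponential factors combine to (9N)^(9N) / (N^N · (8N)^(8N)) = 9^(9N)/8^(8N) = (9^9/8^8)^N = (387420489/16777216)^N.
The square-root prefactors combine to sqrt(2π·9N) / (sqrt(2π N)·sqrt(2π·8N)) = sqrt(9 / (2π·8·N)) = sqrt(9/(16π·26n)).
Substituting N = 26n: C(234n, 26n) ~ (387420489/16777216)^(26n) · sqrt(9/(16π·26n)).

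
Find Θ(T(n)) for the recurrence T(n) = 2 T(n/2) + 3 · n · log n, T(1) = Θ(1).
T(n) = Θ(n · (log n)^2)

Here log_2 2 = 1 and f(n) = 3 · n · log n = Θ(n^(log_2 2) · (log n)^1). This is the extended Case 2 of the master theorem (f matches the critical exponent up to log factors), giving T(n) = Θ(n^(log_2 2) · (log n)^(1+1)) = Θ(n · (log n)^2).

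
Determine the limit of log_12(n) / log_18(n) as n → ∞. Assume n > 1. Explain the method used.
lim = ln(18) / ln(12) = log_12(18)

Change of base: log_12(n) = ln n / ln 12 and log_18(n) = ln n / ln 18. The ratio is (ln n / ln 12) · (ln 18 / ln n) = ln 18 / ln 12, a constant independent of n. So the limit is ln 18 / ln 12 = log_12(18).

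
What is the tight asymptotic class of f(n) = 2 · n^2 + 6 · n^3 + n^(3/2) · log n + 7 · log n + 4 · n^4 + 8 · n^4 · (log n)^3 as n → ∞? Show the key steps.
f(n) ∈ Θ(n^4 · (log n)^3)

Compare the terms by growth order. For large n, n^a · (log n)^b dominates n^a' · (log n)^b' iff a > a', or (a = a' and b > b'). Ranking the 6 terms shows the dominant one is 8 · n^4 · (log n)^3. Hence f(n) ∈ Θ(n^4 · (log n)^3).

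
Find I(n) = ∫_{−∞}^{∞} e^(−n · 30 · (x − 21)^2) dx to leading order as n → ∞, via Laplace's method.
I(n) = sqrt(π/(30n))

Here φ(x) = 30 · (x − 21)^2 has its unique minimum at x* = 21 with φ(x*) = 0 and φ''(x*) = 60. Laplace's method gives
  I(n) ~ e^(−n φ(x*)) · sqrt(2π / (n · φ''(x*))) = sqrt(2π / (60n)) = sqrt(π/(30n)).
This is exact: substituting u = (x − 21)·sqrt(30n) gives I(n) = (1/sqrt(30n)) ∫_{−∞}^{∞} e^(−u^2) du = sqrt(π/(30n)).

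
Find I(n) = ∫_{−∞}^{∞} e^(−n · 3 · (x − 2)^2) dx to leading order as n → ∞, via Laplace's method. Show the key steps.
I(n) = sqrt(π/(3n))

Here φ(x) = 3 · (x − 2)^2 has its unique minimum at x* = 2 with φ(x*) = 0 and φ''(x*) = 6. Laplace's method gives
  I(n) ~ e^(−n φ(x*)) · sqrt(2π / (n · φ''(x*))) = sqrt(2π / (6n)) = sqrt(π/(3n)).
This is exact: substituting u = (x − 2)·sqrt(3n) gives I(n) = (1/sqrt(3n)) ∫_{−∞}^{∞} e^(−u^2) du = sqrt(π/(3n)).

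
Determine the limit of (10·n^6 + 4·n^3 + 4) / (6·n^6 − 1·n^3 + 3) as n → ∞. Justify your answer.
lim = 10/6 = 5/3

For large n the leading n^6 terms dominate both numerator and denominator. Dividing top and bottom by n^6, every other term tends to 0, leaving 10/6 = 5/3.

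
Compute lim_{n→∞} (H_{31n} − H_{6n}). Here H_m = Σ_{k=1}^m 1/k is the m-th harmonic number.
lim = ln(31/6)

Euler-Maclaurin gives H_m = ln m + γ + 1/(2m) + O(1/m^2). The γ and O(1/m) terms cancel in the difference:
  H_{31n} − H_{6n} = ln(31n) − ln(6n) + O(1/n) = ln(31/6) + O(1/n).
Hence the limit is ln(31/6).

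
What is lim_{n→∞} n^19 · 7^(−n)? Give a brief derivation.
lim = 0

Exponentials with base > 1 dominate every fixed polynomial: for any fixed c, n^c / 7^n → 0 as n → ∞ (e.g. by the ratio test, or by writing 7^n = e^(n ln 7) and noting e^(n ln 7) / n^c → ∞). Hence n^19 · 7^(−n) = n^19 / 7^n → 0.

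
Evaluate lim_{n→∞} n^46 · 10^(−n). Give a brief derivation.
lim = 0

Exponentials with base > 1 dominate every fixed polynomial: for any fixed c, n^c / 10^n → 0 as n → ∞ (e.g. by the ratio test, or by writing 10^n = e^(n ln 10) and noting e^(n ln 10) / n^c → ∞). Hence n^46 · 10^(−n) = n^46 / 10^n → 0.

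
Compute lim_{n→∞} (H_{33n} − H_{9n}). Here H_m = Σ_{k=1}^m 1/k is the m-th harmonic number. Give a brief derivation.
lim = ln(33/9) = ln(11/3)

Euler-Maclaurin gives H_m = ln m + γ + 1/(2m) + O(1/m^2). The γ and O(1/m) terms cancel in the difference:
  H_{33n} − H_{9n} = ln(33n) − ln(9n) + O(1/n) = ln(33/9) + O(1/n).
Hence the limit is ln(33/9) = ln(11/3).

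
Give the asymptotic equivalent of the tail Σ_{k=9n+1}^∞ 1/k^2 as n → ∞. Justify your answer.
Σ_{k>9n} 1/k^2 ~ 1/(1 · (9n))

Compare to the integral: ∫_{9n}^∞ x^(−2) dx = [−x^(−1)/1]_{9n}^∞ = 1/((2−1)·(9n)). Euler-Maclaurin then gives
  Σ_{k>9n} 1/k^2 = ∫_{9n}^∞ dx/x^2 − 1/(2·(9n)^2) + O(1/(9n)^3).
(Equivalently this is ζ(2) − Σ_{k≤9n} 1/k^2.)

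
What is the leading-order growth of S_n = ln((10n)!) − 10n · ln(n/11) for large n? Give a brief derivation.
S_n ~ 10n · (ln 110 − 1) + O(ln n)

Stirling: ln((10n)!) = 10n ln(10n) − 10n + O(ln n).
  S_n = 10n ln(10n) − 10n − 10n ln(n/11) + O(ln n)
      = 10n ln(10n) − 10n ln n + 10n ln 11 − 10n + O(ln n)
      = 10n ln 10 + 10n ln 11 − 10n + O(ln n)
      = 10n (ln 110 − 1) + O(ln n).
Numerically ln(110) − 1 ≈ 3.7005.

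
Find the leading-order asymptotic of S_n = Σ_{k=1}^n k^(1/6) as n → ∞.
S_n ~ (6/7) · n^(7/6)

Integral comparison: Σ_{k=1}^n k^(1/6) = ∫_0^n x^(1/6) dx + O(n^(1/6)). The integral is n^(1 + 1/6) / (1 + 1/6) = n^((1+6)/6) / ((1+6)/6) = (6/7) · n^(7/6).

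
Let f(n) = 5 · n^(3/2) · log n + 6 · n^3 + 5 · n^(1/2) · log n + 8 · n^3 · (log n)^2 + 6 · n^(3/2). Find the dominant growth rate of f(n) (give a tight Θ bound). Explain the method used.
f(n) ∈ Θ(n^3 · (log n)^2)

Compare the terms by growth order. For large n, n^a · (log n)^b dominates n^a' · (log n)^b' iff a > a', or (a = a' and b > b'). Ranking the 5 terms shows the dominant one is 8 · n^3 · (log n)^2. Hence f(n) ∈ Θ(n^3 · (log n)^2).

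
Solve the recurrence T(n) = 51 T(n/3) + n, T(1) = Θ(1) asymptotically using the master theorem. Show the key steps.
T(n) = Θ(n^(log_3 51))

Master theorem: compare f(n) = n to n^(log_3 51) where log_3 51 ≈ 3.579. Since 1 < log_3 51, we have f(n) = O(n^(log_3 51 − ε)) for some ε > 0 — Case 1. Hence T(n) = Θ(n^(log_3 51)).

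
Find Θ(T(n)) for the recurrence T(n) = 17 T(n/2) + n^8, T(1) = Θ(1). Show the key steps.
T(n) = Θ(n^8)

log_2 17 ≈ 4.087. f(n) = n^8 dominates n^(log_2 17) since 8 > 4.087, and the regularity condition a·f(n/b) = 17·(n/2)^8 = (17/256)·n^8 ≤ c·f(n) holds with c = 17/256 ≈ 0.0664 < 1. So this is Case 3: T(n) = Θ(f(n)) = Θ(n^8).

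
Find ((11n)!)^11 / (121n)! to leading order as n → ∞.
((11n)!)^11/(121n)! ~ ((2π·11n)^(10/2) / sqrt(11)) · 11^(−11·11n)  →  0

Write N = 11n. Stirling: N! ~ sqrt(2π N)(N/e)^N and (11N)! ~ sqrt(2π·11N)·(11N/e)^(11N).
  (N!)^11/(11N)! ~ (2π N)^(11/2) (N/e)^(11N) / [sqrt(2π·11N) (11N/e)^(11N)]
     = (2π N)^(11/2) / sqrt(2π·11N) · (N/(11N))^(11N)
     = (2π N)^((11−1)/2) / sqrt(11) · 11^(−11N).
Since 11^11 > 1, the factor 11^(−11N) decays exponentially, so the ratio → 0. Substituting N = 11n gives the stated form.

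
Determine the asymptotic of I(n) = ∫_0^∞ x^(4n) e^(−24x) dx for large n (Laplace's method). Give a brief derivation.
I(n) ~ (sqrt(2π·4n) / 24) · (4n/(24e))^(4n)

Write the integrand as exp(4n ln x − 24x) and set f(x) = 4n ln x − 24x. Then f'(x) = 4n/x − 24 = 0 at x* = 4n/24, and f''(x*) = −4n/x*^2 = −24^2/(4n). Laplace's method (interior maximum) gives
  I(n) ~ e^(f(x*)) · sqrt(2π / |f''(x*)|)
        = exp(4n ln(4n/24) − 4n) · sqrt(2π · 4n / 24^2)
        = (4n/24)^(4n) e^(−4n) · sqrt(2π·4n) / 24
        = (sqrt(2π·4n) / 24) · (4n/(24e))^(4n).
This matches Γ(4n+1)/24^(4n+1) with Stirling applied to Γ.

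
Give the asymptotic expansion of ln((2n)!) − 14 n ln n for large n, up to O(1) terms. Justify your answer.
ln((2n)!) − 14 n ln n = −12 n ln n + 2(ln 2 − 1) n + (1/2) ln(2π·2n) + O(1/n)

Stirling: ln((2n)!) = 2n ln(2n) − 2n + (1/2) ln(2π·2n) + O(1/n).
Expand 2n ln(2n) = 2n (ln n + ln 2) = 2n ln n + 2n ln 2.
Subtract 14n ln n: leading term is (2 − 14) n ln n = −12 n ln n. The next term is 2n ln 2 − 2n = 2(ln 2 − 1) n. Then the (1/2) ln(2π·2n) correction.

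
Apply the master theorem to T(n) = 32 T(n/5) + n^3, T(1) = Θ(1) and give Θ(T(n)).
T(n) = Θ(n^3)

log_5 32 ≈ 2.153. f(n) = n^3 dominates n^(log_5 32) since 3 > 2.153, and the regularity condition a·f(n/b) = 32·(n/5)^3 = (32/125)·n^3 ≤ c·f(n) holds with c = 32/125 ≈ 0.256 < 1. So this is Case 3: T(n) = Θ(f(n)) = Θ(n^3).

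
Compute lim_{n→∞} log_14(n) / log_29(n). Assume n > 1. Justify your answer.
lim = ln(29) / ln(14) = log_14(29)

Change of base: log_14(n) = ln n / ln 14 and log_29(n) = ln n / ln 29. The ratio is (ln n / ln 14) · (ln 29 / ln n) = ln 29 / ln 14, a constant independent of n. So the limit is ln 29 / ln 14 = log_14(29).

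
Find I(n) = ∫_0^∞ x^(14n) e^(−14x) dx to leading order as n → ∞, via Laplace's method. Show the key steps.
I(n) ~ (sqrt(2π·14n) / 14) · (14n/(14e))^(14n)

Write the integrand as exp(14n ln x − 14x) and set f(x) = 14n ln x − 14x. Then f'(x) = 14n/x − 14 = 0 at x* = 14n/14, and f''(x*) = −14n/x*^2 = −14^2/(14n). Laplace's method (interior maximum) gives
  I(n) ~ e^(f(x*)) · sqrt(2π / |f''(x*)|)
        = exp(14n ln(14n/14) − 14n) · sqrt(2π · 14n / 14^2)
        = (14n/14)^(14n) e^(−14n) · sqrt(2π·14n) / 14
        = (sqrt(2π·14n) / 14) · (14n/(14e))^(14n).
This matches Γ(14n+1)/14^(14n+1) with Stirling applied to Γ.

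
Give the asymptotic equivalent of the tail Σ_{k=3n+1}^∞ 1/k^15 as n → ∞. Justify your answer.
Σ_{k>3n} 1/k^15 ~ 1/(14 · (3n)^14)

Compare to the integral: ∫_{3n}^∞ x^(−15) dx = [−x^(−14)/14]_{3n}^∞ = 1/((15−1)·(3n)^14). Euler-Maclaurin then gives
  Σ_{k>3n} 1/k^15 = ∫_{3n}^∞ dx/x^15 − 1/(2·(3n)^15) + O(1/(3n)^16).
(Equivalently this is ζ(15) − Σ_{k≤3n} 1/k^15.)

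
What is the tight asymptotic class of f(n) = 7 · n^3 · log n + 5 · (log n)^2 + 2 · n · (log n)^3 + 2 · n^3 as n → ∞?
f(n) ∈ Θ(n^3 · log n)

Compare the terms by growth order. For large n, n^a · (log n)^b dominates n^a' · (log n)^b' iff a > a', or (a = a' and b > b'). Ranking the 4 terms shows the dominant one is 7 · n^3 · log n. Hence f(n) ∈ Θ(n^3 · log n).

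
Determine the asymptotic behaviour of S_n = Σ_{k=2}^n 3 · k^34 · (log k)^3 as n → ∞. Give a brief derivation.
S_n ~ 3 · n^35 · (log n)^3 / 35

By integral comparison, S_n = ∫_1^n 3 · x^34 · (log x)^3 dx + O(n^34 · (log n)^3). For the integral, the leading term of ∫_1^n x^34 (log x)^3 dx is n^35/35 · (log n)^3 (by repeated integration by parts; each step lowers the log-exponent and produces a relatively O(1/log n) correction). Hence S_n ~ 3 · n^35 · (log n)^3 / 35.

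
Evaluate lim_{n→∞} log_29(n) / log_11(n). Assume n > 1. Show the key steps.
lim = ln(11) / ln(29) = log_29(11)

Change of base: log_29(n) = ln n / ln 29 and log_11(n) = ln n / ln 11. The ratio is (ln n / ln 29) · (ln 11 / ln n) = ln 11 / ln 29, a constant independent of n. So the limit is ln 11 / ln 29 = log_29(11).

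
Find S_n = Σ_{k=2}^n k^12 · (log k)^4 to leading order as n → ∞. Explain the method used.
S_n ~ n^13 · (log n)^4 / 13

By integral comparison, S_n = ∫_1^n x^12 · (log x)^4 dx + O(n^12 · (log n)^4). For the integral, the leading term of ∫_1^n x^12 (log x)^4 dx is n^13/13 · (log n)^4 (by repeated integration by parts; each step lowers the log-exponent and produces a relatively O(1/log n) correction). Hence S_n ~ n^13 · (log n)^4 / 13.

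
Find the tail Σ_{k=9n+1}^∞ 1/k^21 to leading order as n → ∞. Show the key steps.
Σ_{k>9n} 1/k^21 ~ 1/(20 · (9n)^20)

Compare to the integral: ∫_{9n}^∞ x^(−21) dx = [−x^(−20)/20]_{9n}^∞ = 1/((21−1)·(9n)^20). Euler-Maclaurin then gives
  Σ_{k>9n} 1/k^21 = ∫_{9n}^∞ dx/x^21 − 1/(2·(9n)^21) + O(1/(9n)^22).
(Equivalently this is ζ(21) − Σ_{k≤9n} 1/k^21.)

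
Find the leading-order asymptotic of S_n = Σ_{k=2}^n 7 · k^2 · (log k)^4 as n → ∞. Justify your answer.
S_n ~ 7 · n^3 · (log n)^4 / 3

By integral comparison, S_n = ∫_1^n 7 · x^2 · (log x)^4 dx + O(n^2 · (log n)^4). For the integral, the leading term of ∫_1^n x^2 (log x)^4 dx is n^3/3 · (log n)^4 (by repeated integration by parts; each step lowers the log-exponent and produces a relatively O(1/log n) correction). Hence S_n ~ 7 · n^3 · (log n)^4 / 3.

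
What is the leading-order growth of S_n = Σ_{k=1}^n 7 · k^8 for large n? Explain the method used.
S_n ~ 7 · n^9 / 9

By integral comparison (Euler-Maclaurin), Σ_{k=1}^n 7 · k^8 = 7 · ∫_0^n x^8 dx + O(n^8) = 7 · n^9/9 + O(n^8). (Equivalently, Faulhaber's formula gives the same leading term.)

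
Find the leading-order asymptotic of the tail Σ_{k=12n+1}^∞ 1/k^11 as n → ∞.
Σ_{k>12n} 1/k^11 ~ 1/(10 · (12n)^10)

Compare to the integral: ∫_{12n}^∞ x^(−11) dx = [−x^(−10)/10]_{12n}^∞ = 1/((11−1)·(12n)^10). Euler-Maclaurin then gives
  Σ_{k>12n} 1/k^11 = ∫_{12n}^∞ dx/x^11 − 1/(2·(12n)^11) + O(1/(12n)^12).
(Equivalently this is ζ(11) − Σ_{k≤12n} 1/k^11.)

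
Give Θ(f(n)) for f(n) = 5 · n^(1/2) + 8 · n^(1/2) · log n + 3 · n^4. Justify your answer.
f(n) ∈ Θ(n^4)

Compare the terms by growth order. For large n, n^a · (log n)^b dominates n^a' · (log n)^b' iff a > a', or (a = a' and b > b'). Ranking the 3 terms shows the dominant one is 3 · n^4. Hence f(n) ∈ Θ(n^4).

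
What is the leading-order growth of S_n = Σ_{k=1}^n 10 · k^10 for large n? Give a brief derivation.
S_n ~ 10 · n^11 / 11

By integral comparison (Euler-Maclaurin), Σ_{k=1}^n 10 · k^10 = 10 · ∫_0^n x^10 dx + O(n^10) = 10 · n^11/11 + O(n^10). (Equivalently, Faulhaber's formula gives the same leading term.)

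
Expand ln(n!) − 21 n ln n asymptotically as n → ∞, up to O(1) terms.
ln(n!) − 21 n ln n = −20 n ln n − n + (1/2) ln(2π n) + O(1/n)

Stirling: ln((n)!) = n ln(n) − n + (1/2) ln(2π·n) + O(1/n).
Here n ln(n) = n ln n.
Subtract 21n ln n: leading term is (1 − 21) n ln n = −20 n ln n. The next term is −n. Then the (1/2) ln(2π·n) correction.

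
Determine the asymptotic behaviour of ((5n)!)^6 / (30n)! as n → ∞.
((5n)!)^6/(30n)! ~ ((2π·5n)^(5/2) / sqrt(6)) · 6^(−6·5n)  →  0

Write N = 5n. Stirling: N! ~ sqrt(2π N)(N/e)^N and (6N)! ~ sqrt(2π·6N)·(6N/e)^(6N).
  (N!)^6/(6N)! ~ (2π N)^(6/2) (N/e)^(6N) / [sqrt(2π·6N) (6N/e)^(6N)]
     = (2π N)^(6/2) / sqrt(2π·6N) · (N/(6N))^(6N)
     = (2π N)^((6−1)/2) / sqrt(6) · 6^(−6N).
Since 6^6 > 1, the factor 6^(−6N) decays exponentially, so the ratio → 0. Substituting N = 5n gives the stated form.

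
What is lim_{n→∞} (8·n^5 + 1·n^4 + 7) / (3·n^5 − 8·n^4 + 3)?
lim = 8/3

For large n the leading n^5 terms dominate both numerator and denominator. Dividing top and bottom by n^5, every other term tends to 0, leaving 8/3.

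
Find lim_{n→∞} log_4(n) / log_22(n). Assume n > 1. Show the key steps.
lim = ln(22) / ln(4) = log_4(22)

Change of base: log_4(n) = ln n / ln 4 and log_22(n) = ln n / ln 22. The ratio is (ln n / ln 4) · (ln 22 / ln n) = ln 22 / ln 4, a constant independent of n. So the limit is ln 22 / ln 4 = log_4(22).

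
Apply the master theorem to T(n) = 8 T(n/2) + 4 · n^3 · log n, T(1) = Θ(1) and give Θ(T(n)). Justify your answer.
T(n) = Θ(n^3 · (log n)^2)

Here log_2 8 = 3 and f(n) = 4 · n^3 · log n = Θ(n^(log_2 8) · (log n)^1). This is the extended Case 2 of the master theorem (f matches the critical exponent up to log factors), giving T(n) = Θ(n^(log_2 8) · (log n)^(1+1)) = Θ(n^3 · (log n)^2).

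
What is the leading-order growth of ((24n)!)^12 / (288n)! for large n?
((24n)!)^12/(288n)! ~ ((2π·24n)^(11/2) / sqrt(12)) · 12^(−12·24n)  →  0

Write N = 24n. Stirling: N! ~ sqrt(2π N)(N/e)^N and (12N)! ~ sqrt(2π·12N)·(12N/e)^(12N).
  (N!)^12/(12N)! ~ (2π N)^(12/2) (N/e)^(12N) / [sqrt(2π·12N) (12N/e)^(12N)]
     = (2π N)^(12/2) / sqrt(2π·12N) · (N/(12N))^(12N)
     = (2π N)^((12−1)/2) / sqrt(12) · 12^(−12N).
Since 12^12 > 1, the factor 12^(−12N) decays exponentially, so the ratio → 0. Substituting N = 24n gives the stated form.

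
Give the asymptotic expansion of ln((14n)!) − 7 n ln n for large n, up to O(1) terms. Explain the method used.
ln((14n)!) − 7 n ln n = 7 n ln n + 14(ln 14 − 1) n + (1/2) ln(2π·14n) + O(1/n)

Stirling: ln((14n)!) = 14n ln(14n) − 14n + (1/2) ln(2π·14n) + O(1/n).
Expand 14n ln(14n) = 14n (ln n + ln 14) = 14n ln n + 14n ln 14.
Subtract 7n ln n: leading term is (14 − 7) n ln n = 7 n ln n. The next term is 14n ln 14 − 14n = 14(ln 14 − 1) n. Then the (1/2) ln(2π·14n) correction.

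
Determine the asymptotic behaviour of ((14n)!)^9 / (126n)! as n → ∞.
((14n)!)^9/(126n)! ~ ((2π·14n)^(8/2) / 3) · 9^(−9·14n)  →  0

Write N = 14n. Stirling: N! ~ sqrt(2π N)(N/e)^N and (9N)! ~ sqrt(2π·9N)·(9N/e)^(9N).
  (N!)^9/(9N)! ~ (2π N)^(9/2) (N/e)^(9N) / [sqrt(2π·9N) (9N/e)^(9N)]
     = (2π N)^(9/2) / sqrt(2π·9N) · (N/(9N))^(9N)
     = (2π N)^((9−1)/2) / 3 · 9^(−9N).
Since 9^9 > 1, the factor 9^(−9N) decays exponentially, so the ratio → 0. Substituting N = 14n gives the stated form.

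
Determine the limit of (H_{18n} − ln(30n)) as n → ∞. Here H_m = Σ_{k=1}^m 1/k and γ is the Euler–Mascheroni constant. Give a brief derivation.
lim = ln(3/5) + γ

By Euler-Maclaurin, H_m = ln m + γ + O(1/m). So
  H_{18n} − ln(30n) = ln(18n) + γ − ln(30n) + O(1/n)
                       = ln(18/30) + γ + O(1/n).
Hence the limit is ln(18/30) + γ (= ln(3/5)).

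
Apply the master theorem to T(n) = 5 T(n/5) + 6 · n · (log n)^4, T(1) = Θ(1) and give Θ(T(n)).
T(n) = Θ(n · (log n)^5)

Here log_5 5 = 1 and f(n) = 6 · n · (log n)^4 = Θ(n^(log_5 5) · (log n)^4). This is the extended Case 2 of the master theorem (f matches the critical exponent up to log factors), giving T(n) = Θ(n^(log_5 5) · (log n)^(4+1)) = Θ(n · (log n)^5).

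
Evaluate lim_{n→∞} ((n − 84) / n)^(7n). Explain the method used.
lim = e^(−588)

Rewrite as (1 − 84/n)^(7n). By the standard limit (1 + x/n)^n → e^x, we have (1 − 84/n)^n → e^(−84), and raising to the 7th power gives e^(−588).
More precisely, ln[(1 − 84/n)^(7n)] = 7n · ln(1 − 84/n) = 7n · (-84/n + O(1/n^2)) = -588 + O(1/n) → -588.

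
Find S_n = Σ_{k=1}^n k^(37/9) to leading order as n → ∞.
S_n ~ (9/46) · n^(46/9)

Integral comparison: Σ_{k=1}^n k^(37/9) = ∫_0^n x^(37/9) dx + O(n^(37/9)). The integral is n^(1 + 37/9) / (1 + 37/9) = n^((37+9)/9) / ((37+9)/9) = (9/46) · n^(46/9).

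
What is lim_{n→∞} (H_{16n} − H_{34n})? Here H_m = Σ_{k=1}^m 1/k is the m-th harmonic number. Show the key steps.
lim = ln(16/34) = ln(8/17)

Euler-Maclaurin gives H_m = ln m + γ + 1/(2m) + O(1/m^2). The γ and O(1/m) terms cancel in the difference:
  H_{16n} − H_{34n} = ln(16n) − ln(34n) + O(1/n) = ln(16/34) + O(1/n).
Hence the limit is ln(16/34) = ln(8/17).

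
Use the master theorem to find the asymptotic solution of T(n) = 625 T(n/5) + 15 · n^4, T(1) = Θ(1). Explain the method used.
T(n) = Θ(n^4 log n)

log_5 625 = 4, and f(n) = 15 · n^4 = Θ(n^(log_5 625)). This is Case 2 of the master theorem: T(n) = Θ(f(n) · log n) = Θ(n^4 log n).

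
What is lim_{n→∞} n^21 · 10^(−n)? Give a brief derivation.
lim = 0

Exponentials with base > 1 dominate every fixed polynomial: for any fixed c, n^c / 10^n → 0 as n → ∞ (e.g. by the ratio test, or by writing 10^n = e^(n ln 10) and noting e^(n ln 10) / n^c → ∞). Hence n^21 · 10^(−n) = n^21 / 10^n → 0.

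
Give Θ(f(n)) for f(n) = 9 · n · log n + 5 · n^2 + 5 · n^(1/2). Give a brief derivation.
f(n) ∈ Θ(n^2)

Compare the terms by growth order. For large n, n^a · (log n)^b dominates n^a' · (log n)^b' iff a > a', or (a = a' and b > b'). Ranking the 3 terms shows the dominant one is 5 · n^2. Hence f(n) ∈ Θ(n^2).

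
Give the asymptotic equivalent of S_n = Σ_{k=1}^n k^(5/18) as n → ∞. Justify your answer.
S_n ~ (18/23) · n^(23/18)

Integral comparison: Σ_{k=1}^n k^(5/18) = ∫_0^n x^(5/18) dx + O(n^(5/18)). The integral is n^(1 + 5/18) / (1 + 5/18) = n^((5+18)/18) / ((5+18)/18) = (18/23) · n^(23/18).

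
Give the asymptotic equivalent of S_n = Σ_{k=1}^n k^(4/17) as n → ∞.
S_n ~ (17/21) · n^(21/17)

Integral comparison: Σ_{k=1}^n k^(4/17) = ∫_0^n x^(4/17) dx + O(n^(4/17)). The integral is n^(1 + 4/17) / (1 + 4/17) = n^((4+17)/17) / ((4+17)/17) = (17/21) · n^(21/17).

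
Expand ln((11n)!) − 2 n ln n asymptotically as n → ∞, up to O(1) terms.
ln((11n)!) − 2 n ln n = 9 n ln n + 11(ln 11 − 1) n + (1/2) ln(2π·11n) + O(1/n)

Stirling: ln((11n)!) = 11n ln(11n) − 11n + (1/2) ln(2π·11n) + O(1/n).
Expand 11n ln(11n) = 11n (ln n + ln 11) = 11n ln n + 11n ln 11.
Subtract 2n ln n: leading term is (11 − 2) n ln n = 9 n ln n. The next term is 11n ln 11 − 11n = 11(ln 11 − 1) n. Then the (1/2) ln(2π·11n) correction.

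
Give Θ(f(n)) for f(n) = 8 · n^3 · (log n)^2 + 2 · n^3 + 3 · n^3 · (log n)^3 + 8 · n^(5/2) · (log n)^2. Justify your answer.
f(n) ∈ Θ(n^3 · (log n)^3)

Compare the terms by growth order. For large n, n^a · (log n)^b dominates n^a' · (log n)^b' iff a > a', or (a = a' and b > b'). Ranking the 4 terms shows the dominant one is 3 · n^3 · (log n)^3. Hence f(n) ∈ Θ(n^3 · (log n)^3).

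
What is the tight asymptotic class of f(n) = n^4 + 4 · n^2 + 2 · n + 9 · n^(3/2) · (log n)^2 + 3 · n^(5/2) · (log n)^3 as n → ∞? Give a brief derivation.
f(n) ∈ Θ(n^4)

Compare the terms by growth order. For large n, n^a · (log n)^b dominates n^a' · (log n)^b' iff a > a', or (a = a' and b > b'). Ranking the 5 terms shows the dominant one is n^4. Hence f(n) ∈ Θ(n^4).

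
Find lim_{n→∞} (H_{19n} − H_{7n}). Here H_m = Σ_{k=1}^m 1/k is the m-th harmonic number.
lim = ln(19/7)

Euler-Maclaurin gives H_m = ln m + γ + 1/(2m) + O(1/m^2). The γ and O(1/m) terms cancel in the difference:
  H_{19n} − H_{7n} = ln(19n) − ln(7n) + O(1/n) = ln(19/7) + O(1/n).
Hence the limit is ln(19/7).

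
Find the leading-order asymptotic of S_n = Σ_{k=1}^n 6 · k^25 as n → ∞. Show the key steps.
S_n ~ 3 · n^26 / 13

By integral comparison (Euler-Maclaurin), Σ_{k=1}^n 6 · k^25 = 6 · ∫_0^n x^25 dx + O(n^25) = 6 · n^26/26 = 3 · n^26 / 13 + O(n^25). (Equivalently, Faulhaber's formula gives the same leading term.)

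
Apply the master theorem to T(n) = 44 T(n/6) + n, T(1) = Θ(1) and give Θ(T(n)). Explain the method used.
T(n) = Θ(n^(log_6 44))

Master theorem: compare f(n) = n to n^(log_6 44) where log_6 44 ≈ 2.112. Since 1 < log_6 44, we have f(n) = O(n^(log_6 44 − ε)) for some ε > 0 — Case 1. Hence T(n) = Θ(n^(log_6 44)).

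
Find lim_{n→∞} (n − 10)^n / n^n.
lim = e^(−10)

Rewrite as (1 − 10/n)^(n). By the standard limit (1 + x/n)^n → e^x, we have (1 − 10/n)^n → e^(−10), and raising to the 1st power gives e^(−10).
More precisely, ln[(1 − 10/n)^(n)] = n · ln(1 − 10/n) = n · (-10/n + O(1/n^2)) = -10 + O(1/n) → -10.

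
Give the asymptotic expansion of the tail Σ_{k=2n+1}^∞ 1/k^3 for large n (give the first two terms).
Σ_{k>2n} 1/k^3 = 1/(2 · (2n)^2) − 1/(2 · (2n)^3) + O(1/(2n)^4)

Compare to the integral: ∫_{2n}^∞ x^(−3) dx = [−x^(−2)/2]_{2n}^∞ = 1/((3−1)·(2n)^2). The Euler-Maclaurin correction adds −f(2n)/2 = −1/(2·(2n)^3). Euler-Maclaurin then gives
  Σ_{k>2n} 1/k^3 = ∫_{2n}^∞ dx/x^3 − 1/(2·(2n)^3) + O(1/(2n)^4).
(Equivalently this is ζ(3) − Σ_{k≤2n} 1/k^3.)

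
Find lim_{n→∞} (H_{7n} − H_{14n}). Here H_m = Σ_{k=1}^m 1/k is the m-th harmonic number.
lim = ln(7/14) = −ln 2

Euler-Maclaurin gives H_m = ln m + γ + 1/(2m) + O(1/m^2). The γ and O(1/m) terms cancel in the difference:
  H_{7n} − H_{14n} = ln(7n) − ln(14n) + O(1/n) = ln(7/14) + O(1/n).
Hence the limit is ln(7/14) = −ln 2.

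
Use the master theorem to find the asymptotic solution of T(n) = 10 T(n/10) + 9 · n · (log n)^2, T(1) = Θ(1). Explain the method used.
T(n) = Θ(n · (log n)^3)

Here log_10 10 = 1 and f(n) = 9 · n · (log n)^2 = Θ(n^(log_10 10) · (log n)^2). This is the extended Case 2 of the master theorem (f matches the critical exponent up to log factors), giving T(n) = Θ(n^(log_10 10) · (log n)^(2+1)) = Θ(n · (log n)^3).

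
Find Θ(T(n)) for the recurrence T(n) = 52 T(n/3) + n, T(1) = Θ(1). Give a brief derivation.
T(n) = Θ(n^(log_3 52))

Master theorem: compare f(n) = n to n^(log_3 52) where log_3 52 ≈ 3.597. Since 1 < log_3 52, we have f(n) = O(n^(log_3 52 − ε)) for some ε > 0 — Case 1. Hence T(n) = Θ(n^(log_3 52)).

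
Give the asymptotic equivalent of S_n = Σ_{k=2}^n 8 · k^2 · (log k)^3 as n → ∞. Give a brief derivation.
S_n ~ 8 · n^3 · (log n)^3 / 3

By integral comparison, S_n = ∫_1^n 8 · x^2 · (log x)^3 dx + O(n^2 · (log n)^3). For the integral, the leading term of ∫_1^n x^2 (log x)^3 dx is n^3/3 · (log n)^3 (by repeated integration by parts; each step lowers the log-exponent and produces a relatively O(1/log n) correction). Hence S_n ~ 8 · n^3 · (log n)^3 / 3.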